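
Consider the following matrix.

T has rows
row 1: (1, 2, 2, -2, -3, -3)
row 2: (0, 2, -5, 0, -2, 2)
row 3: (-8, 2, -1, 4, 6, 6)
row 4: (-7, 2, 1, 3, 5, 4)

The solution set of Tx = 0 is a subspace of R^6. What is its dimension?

3

Row reduce to echelon form.
R3 ← R3 + (8)·R1: [0, 18, 15, -12, -18, -18]
R4 ← R4 + (7)·R1: [0, 16, 15, -11, -16, -17]
R3 ← R3 − (9)·R2: [0, 0, 60, -12, 0, -36]
R4 ← R4 − (8)·R2: [0, 0, 55, -11, 0, -33]
R4 ← R4 − (11/12)·R3: [0, 0, 0, 0, 0, 0]
3 nonzero rows, so rank(T) = 3.
T has 6 columns; by rank–nullity, nullity = 6 − 3 = 3.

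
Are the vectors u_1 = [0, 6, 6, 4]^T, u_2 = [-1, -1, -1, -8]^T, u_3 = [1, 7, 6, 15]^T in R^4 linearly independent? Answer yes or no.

Form the matrix with these vectors as rows and row reduce.
Swap R1 ↔ R2
R3 ← R3 + R1: [0, 6, 5, 7]
R3 ← R3 − R2: [0, 0, -1, 3]
3 nonzero rows, so the 3 vectors span a space of dimension 3.
Since 3 = 3, the vectors are linearly independent.

yes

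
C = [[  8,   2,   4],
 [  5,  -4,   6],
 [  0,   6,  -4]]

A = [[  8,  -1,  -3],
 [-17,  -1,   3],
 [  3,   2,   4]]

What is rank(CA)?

First compute CA:
[[ 42,  -2,  -2],
 [126,  11,  -3],
 [-114, -14,   2]]
Now row reduce the product.
R2 ← R2 − (3)·R1: [0, 17, 3]
R3 ← R3 + (19/7)·R1: [0, -136/7, -24/7]
R3 ← R3 + (8/7)·R2: [0, 0, 0]
2 nonzero rows, so rank(CA) = 2.

2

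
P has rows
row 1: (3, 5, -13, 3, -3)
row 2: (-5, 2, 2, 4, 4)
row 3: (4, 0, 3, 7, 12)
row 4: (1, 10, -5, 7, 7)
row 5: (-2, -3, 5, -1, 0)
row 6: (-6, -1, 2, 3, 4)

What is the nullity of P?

0

Row reduce to echelon form.
R2 ← R2 + (5/3)·R1: [0, 31/3, -59/3, 9, -1]
R3 ← R3 − (4/3)·R1: [0, -20/3, 61/3, 3, 16]
R4 ← R4 − (1/3)·R1: [0, 25/3, -2/3, 6, 8]
R5 ← R5 + (2/3)·R1: [0, 1/3, -11/3, 1, -2]
R6 ← R6 + (2)·R1: [0, 9, -24, 9, -2]
R3 ← R3 + (20/31)·R2: [0, 0, 237/31, 273/31, 476/31]
R4 ← R4 − (25/31)·R2: [0, 0, 471/31, -39/31, 273/31]
R5 ← R5 − (1/31)·R2: [0, 0, -94/31, 22/31, -61/31]
R6 ← R6 − (27/31)·R2: [0, 0, -213/31, 36/31, -35/31]
R4 ← R4 − (157/79)·R3: [0, 0, 0, -1482/79, -1715/79]
R5 ← R5 + (94/237)·R3: [0, 0, 0, 332/79, 977/237]
R6 ← R6 + (71/79)·R3: [0, 0, 0, 717/79, 1001/79]
R5 ← R5 + (166/741)·R4: [0, 0, 0, 0, -183/247]
R6 ← R6 + (239/494)·R4: [0, 0, 0, 0, 1071/494]
R6 ← R6 + (357/122)·R5: [0, 0, 0, 0, 0]
5 nonzero rows, so rank(P) = 5.
P has 5 columns; by rank–nullity, nullity = 5 − 5 = 0.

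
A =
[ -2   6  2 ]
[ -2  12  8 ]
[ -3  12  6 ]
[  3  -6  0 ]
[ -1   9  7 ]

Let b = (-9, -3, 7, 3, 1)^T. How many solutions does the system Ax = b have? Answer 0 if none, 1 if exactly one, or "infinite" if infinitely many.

0

Row reduce the augmented matrix [A | b].
R2 ← R2 − R1: [0, 6, 6, 6]
R3 ← R3 − (3/2)·R1: [0, 3, 3, 41/2]
R4 ← R4 + (3/2)·R1: [0, 3, 3, -21/2]
R5 ← R5 − (1/2)·R1: [0, 6, 6, 11/2]
R3 ← R3 − (1/2)·R2: [0, 0, 0, 35/2]
R4 ← R4 − (1/2)·R2: [0, 0, 0, -27/2]
R5 ← R5 − R2: [0, 0, 0, -1/2]
R4 ← R4 + (27/35)·R3: [0, 0, 0, 0]
R5 ← R5 + (1/35)·R3: [0, 0, 0, 0]
The echelon form has 3 nonzero rows; the last pivot sits in the augmented column, so rank(A) = 2 but rank([A|b]) = 3.
Since the ranks differ, the system is inconsistent.
It has no solutions.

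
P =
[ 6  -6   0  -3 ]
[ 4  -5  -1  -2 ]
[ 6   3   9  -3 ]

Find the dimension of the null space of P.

2

Row reduce to echelon form.
R2 ← R2 − (2/3)·R1: [0, -1, -1, 0]
R3 ← R3 − R1: [0, 9, 9, 0]
R3 ← R3 + (9)·R2: [0, 0, 0, 0]
2 nonzero rows, so rank(P) = 2.
P has 4 columns; by rank–nullity, nullity = 4 − 2 = 2.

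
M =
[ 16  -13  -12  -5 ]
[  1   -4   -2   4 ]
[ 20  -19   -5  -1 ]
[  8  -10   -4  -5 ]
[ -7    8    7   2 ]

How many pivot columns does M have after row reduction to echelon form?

4

Row reduce to echelon form.
R2 ← R2 − (1/16)·R1: [0, -51/16, -5/4, 69/16]
R3 ← R3 − (5/4)·R1: [0, -11/4, 10, 21/4]
R4 ← R4 − (1/2)·R1: [0, -7/2, 2, -5/2]
R5 ← R5 + (7/16)·R1: [0, 37/16, 7/4, -3/16]
R3 ← R3 − (44/51)·R2: [0, 0, 565/51, 26/17]
R4 ← R4 − (56/51)·R2: [0, 0, 172/51, -123/17]
R5 ← R5 + (37/51)·R2: [0, 0, 43/51, 50/17]
R4 ← R4 − (172/565)·R3: [0, 0, 0, -4351/565]
R5 ← R5 − (43/565)·R3: [0, 0, 0, 1596/565]
R5 ← R5 + (84/229)·R4: [0, 0, 0, 0]
Echelon form has 4 nonzero rows, so rank(M) = 4.
Each nonzero row contributes one pivot column: 4 pivot columns.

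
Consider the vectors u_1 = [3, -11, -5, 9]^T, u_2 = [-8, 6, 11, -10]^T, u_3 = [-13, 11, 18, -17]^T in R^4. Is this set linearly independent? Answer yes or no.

no

Form the matrix with these vectors as rows and row reduce.
R2 ← R2 + (8/3)·R1: [0, -70/3, -7/3, 14]
R3 ← R3 + (13/3)·R1: [0, -110/3, -11/3, 22]
R3 ← R3 − (11/7)·R2: [0, 0, 0, 0]
2 nonzero rows, so the 3 vectors span a space of dimension 2.
Since 2 < 3, the vectors are linearly dependent.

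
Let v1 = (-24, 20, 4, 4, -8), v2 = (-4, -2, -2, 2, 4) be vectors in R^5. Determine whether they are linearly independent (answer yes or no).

Form the matrix with these vectors as rows and row reduce.
R2 ← R2 − (1/6)·R1: [0, -16/3, -8/3, 4/3, 16/3]
2 nonzero rows, so the 2 vectors span a space of dimension 2.
Since 2 = 2, the vectors are linearly independent.

yes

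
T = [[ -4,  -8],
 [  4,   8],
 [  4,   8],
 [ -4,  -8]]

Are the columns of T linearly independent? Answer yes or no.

Row reduce T to echelon form.
R2 ← R2 + R1: [0, 0]
R3 ← R3 + R1: [0, 0]
R4 ← R4 − R1: [0, 0]
1 pivot among 2 columns.
Only 1 < 2 pivot columns, so the columns are linearly dependent.

no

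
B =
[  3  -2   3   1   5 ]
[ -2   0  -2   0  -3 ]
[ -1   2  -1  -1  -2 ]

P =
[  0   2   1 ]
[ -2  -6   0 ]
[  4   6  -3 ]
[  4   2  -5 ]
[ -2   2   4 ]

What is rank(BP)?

First compute BP:
[[ 10,  48,   9],
 [ -2, -22,  -8],
 [ -8, -26,  -1]]
Now row reduce the product.
R2 ← R2 + (1/5)·R1: [0, -62/5, -31/5]
R3 ← R3 + (4/5)·R1: [0, 62/5, 31/5]
R3 ← R3 + R2: [0, 0, 0]
2 nonzero rows, so rank(BP) = 2.

2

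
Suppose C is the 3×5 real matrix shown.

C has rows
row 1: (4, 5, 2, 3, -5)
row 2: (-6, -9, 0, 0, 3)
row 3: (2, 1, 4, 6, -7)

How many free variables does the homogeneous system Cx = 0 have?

3

Row reduce to echelon form.
R2 ← R2 + (3/2)·R1: [0, -3/2, 3, 9/2, -9/2]
R3 ← R3 − (1/2)·R1: [0, -3/2, 3, 9/2, -9/2]
R3 ← R3 − R2: [0, 0, 0, 0, 0]
2 nonzero rows, so rank(C) = 2.
C has 5 columns; by rank–nullity, nullity = 5 − 2 = 3.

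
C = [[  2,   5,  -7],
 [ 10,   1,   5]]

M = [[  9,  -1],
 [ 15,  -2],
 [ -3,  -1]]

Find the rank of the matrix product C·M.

First compute CM:
[[114,  -5],
 [ 90, -17]]
Now row reduce the product.
R2 ← R2 − (15/19)·R1: [0, -248/19]
2 nonzero rows, so rank(CM) = 2.

2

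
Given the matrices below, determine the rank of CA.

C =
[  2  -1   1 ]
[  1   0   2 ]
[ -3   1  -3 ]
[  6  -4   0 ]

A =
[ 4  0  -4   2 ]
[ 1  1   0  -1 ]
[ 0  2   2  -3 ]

2

First compute CA:
[[  7,   1,  -6,   2],
 [  4,   4,   0,  -4],
 [-11,  -5,   6,   2],
 [ 20,  -4, -24,  16]]
Now row reduce the product.
R2 ← R2 − (4/7)·R1: [0, 24/7, 24/7, -36/7]
R3 ← R3 + (11/7)·R1: [0, -24/7, -24/7, 36/7]
R4 ← R4 − (20/7)·R1: [0, -48/7, -48/7, 72/7]
R3 ← R3 + R2: [0, 0, 0, 0]
R4 ← R4 + (2)·R2: [0, 0, 0, 0]
2 nonzero rows, so rank(CA) = 2.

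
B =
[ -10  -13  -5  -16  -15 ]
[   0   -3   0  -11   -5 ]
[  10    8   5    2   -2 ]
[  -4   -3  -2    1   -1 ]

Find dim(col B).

3

Row reduce to echelon form.
R3 ← R3 + R1: [0, -5, 0, -14, -17]
R4 ← R4 − (2/5)·R1: [0, 11/5, 0, 37/5, 5]
R3 ← R3 − (5/3)·R2: [0, 0, 0, 13/3, -26/3]
R4 ← R4 + (11/15)·R2: [0, 0, 0, -2/3, 4/3]
R4 ← R4 + (2/13)·R3: [0, 0, 0, 0, 0]
Echelon form has 3 nonzero rows, so rank(B) = 3.
The column space has dimension equal to the rank: 3.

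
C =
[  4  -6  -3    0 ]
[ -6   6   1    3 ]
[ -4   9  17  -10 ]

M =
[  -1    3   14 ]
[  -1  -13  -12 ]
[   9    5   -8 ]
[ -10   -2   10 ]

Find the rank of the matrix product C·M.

First compute CM:
[[-25,  75, 152],
 [-21, -97, -134],
 [248, -24, -400]]
Now row reduce the product.
R2 ← R2 − (21/25)·R1: [0, -160, -6542/25]
R3 ← R3 + (248/25)·R1: [0, 720, 27696/25]
R3 ← R3 + (9/2)·R2: [0, 0, -1743/25]
3 nonzero rows, so rank(CM) = 3.

3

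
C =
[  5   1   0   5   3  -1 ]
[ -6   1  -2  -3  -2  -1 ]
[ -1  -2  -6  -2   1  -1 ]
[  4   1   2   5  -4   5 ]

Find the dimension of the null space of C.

2

Row reduce to echelon form.
R2 ← R2 + (6/5)·R1: [0, 11/5, -2, 3, 8/5, -11/5]
R3 ← R3 + (1/5)·R1: [0, -9/5, -6, -1, 8/5, -6/5]
R4 ← R4 − (4/5)·R1: [0, 1/5, 2, 1, -32/5, 29/5]
R3 ← R3 + (9/11)·R2: [0, 0, -84/11, 16/11, 32/11, -3]
R4 ← R4 − (1/11)·R2: [0, 0, 24/11, 8/11, -72/11, 6]
R4 ← R4 + (2/7)·R3: [0, 0, 0, 8/7, -40/7, 36/7]
4 nonzero rows, so rank(C) = 4.
C has 6 columns; by rank–nullity, nullity = 6 − 4 = 2.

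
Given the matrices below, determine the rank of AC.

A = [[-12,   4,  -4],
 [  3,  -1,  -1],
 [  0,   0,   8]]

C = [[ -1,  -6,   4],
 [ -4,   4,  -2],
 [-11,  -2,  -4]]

2

First compute AC:
[[ 40,  96, -40],
 [ 12, -20,  18],
 [-88, -16, -32]]
Now row reduce the product.
R2 ← R2 − (3/10)·R1: [0, -244/5, 30]
R3 ← R3 + (11/5)·R1: [0, 976/5, -120]
R3 ← R3 + (4)·R2: [0, 0, 0]
2 nonzero rows, so rank(AC) = 2.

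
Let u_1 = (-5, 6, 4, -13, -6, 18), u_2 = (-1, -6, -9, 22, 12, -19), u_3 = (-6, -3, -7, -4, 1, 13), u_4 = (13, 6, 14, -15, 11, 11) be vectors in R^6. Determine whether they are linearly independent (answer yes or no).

yes

Form the matrix with these vectors as rows and row reduce.
R2 ← R2 − (1/5)·R1: [0, -36/5, -49/5, 123/5, 66/5, -113/5]
R3 ← R3 − (6/5)·R1: [0, -51/5, -59/5, 58/5, 41/5, -43/5]
R4 ← R4 + (13/5)·R1: [0, 108/5, 122/5, -244/5, -23/5, 289/5]
R3 ← R3 − (17/12)·R2: [0, 0, 25/12, -93/4, -21/2, 281/12]
R4 ← R4 + (3)·R2: [0, 0, -5, 25, 35, -10]
R4 ← R4 + (12/5)·R3: [0, 0, 0, -154/5, 49/5, 231/5]
4 nonzero rows, so the 4 vectors span a space of dimension 4.
Since 4 = 4, the vectors are linearly independent.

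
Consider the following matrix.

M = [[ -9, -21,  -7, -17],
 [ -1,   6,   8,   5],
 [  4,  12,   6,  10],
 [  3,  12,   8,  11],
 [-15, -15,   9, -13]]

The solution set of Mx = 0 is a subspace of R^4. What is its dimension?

Row reduce to echelon form.
R2 ← R2 − (1/9)·R1: [0, 25/3, 79/9, 62/9]
R3 ← R3 + (4/9)·R1: [0, 8/3, 26/9, 22/9]
R4 ← R4 + (1/3)·R1: [0, 5, 17/3, 16/3]
R5 ← R5 − (5/3)·R1: [0, 20, 62/3, 46/3]
R3 ← R3 − (8/25)·R2: [0, 0, 2/25, 6/25]
R4 ← R4 − (3/5)·R2: [0, 0, 2/5, 6/5]
R5 ← R5 − (12/5)·R2: [0, 0, -2/5, -6/5]
R4 ← R4 − (5)·R3: [0, 0, 0, 0]
R5 ← R5 + (5)·R3: [0, 0, 0, 0]
3 nonzero rows, so rank(M) = 3.
M has 4 columns; by rank–nullity, nullity = 4 − 3 = 1.

1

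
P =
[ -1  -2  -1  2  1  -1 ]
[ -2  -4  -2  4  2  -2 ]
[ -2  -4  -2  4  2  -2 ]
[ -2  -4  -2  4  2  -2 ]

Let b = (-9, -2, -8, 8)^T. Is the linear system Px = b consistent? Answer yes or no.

no

Row reduce the augmented matrix [P | b].
R2 ← R2 − (2)·R1: [0, 0, 0, 0, 0, 0, 16]
R3 ← R3 − (2)·R1: [0, 0, 0, 0, 0, 0, 10]
R4 ← R4 − (2)·R1: [0, 0, 0, 0, 0, 0, 26]
R3 ← R3 − (5/8)·R2: [0, 0, 0, 0, 0, 0, 0]
R4 ← R4 − (13/8)·R2: [0, 0, 0, 0, 0, 0, 0]
The echelon form has 2 nonzero rows; the last pivot sits in the augmented column, so rank(P) = 1 but rank([P|b]) = 2.
Since the ranks differ, the system is inconsistent.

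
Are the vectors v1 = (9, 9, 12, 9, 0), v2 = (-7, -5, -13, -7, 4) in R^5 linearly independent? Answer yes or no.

Form the matrix with these vectors as rows and row reduce.
R2 ← R2 + (7/9)·R1: [0, 2, -11/3, 0, 4]
2 nonzero rows, so the 2 vectors span a space of dimension 2.
Since 2 = 2, the vectors are linearly independent.

yes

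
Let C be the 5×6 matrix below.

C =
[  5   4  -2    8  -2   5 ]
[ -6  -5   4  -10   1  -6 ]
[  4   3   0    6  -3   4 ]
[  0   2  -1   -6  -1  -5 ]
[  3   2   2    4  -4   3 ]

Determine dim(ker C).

Row reduce to echelon form.
R2 ← R2 + (6/5)·R1: [0, -1/5, 8/5, -2/5, -7/5, 0]
R3 ← R3 − (4/5)·R1: [0, -1/5, 8/5, -2/5, -7/5, 0]
R5 ← R5 − (3/5)·R1: [0, -2/5, 16/5, -4/5, -14/5, 0]
R3 ← R3 − R2: [0, 0, 0, 0, 0, 0]
R4 ← R4 + (10)·R2: [0, 0, 15, -10, -15, -5]
R5 ← R5 − (2)·R2: [0, 0, 0, 0, 0, 0]
Swap R3 ↔ R4
3 nonzero rows, so rank(C) = 3.
C has 6 columns; by rank–nullity, nullity = 6 − 3 = 3.

3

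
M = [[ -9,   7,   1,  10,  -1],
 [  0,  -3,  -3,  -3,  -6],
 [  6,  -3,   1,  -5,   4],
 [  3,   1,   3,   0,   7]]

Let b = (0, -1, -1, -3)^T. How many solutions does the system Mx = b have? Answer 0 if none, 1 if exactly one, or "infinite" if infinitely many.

Row reduce the augmented matrix [M | b].
R3 ← R3 + (2/3)·R1: [0, 5/3, 5/3, 5/3, 10/3, -1]
R4 ← R4 + (1/3)·R1: [0, 10/3, 10/3, 10/3, 20/3, -3]
R3 ← R3 + (5/9)·R2: [0, 0, 0, 0, 0, -14/9]
R4 ← R4 + (10/9)·R2: [0, 0, 0, 0, 0, -37/9]
R4 ← R4 − (37/14)·R3: [0, 0, 0, 0, 0, 0]
The echelon form has 3 nonzero rows; the last pivot sits in the augmented column, so rank(M) = 2 but rank([M|b]) = 3.
Since the ranks differ, the system is inconsistent.
It has no solutions.

0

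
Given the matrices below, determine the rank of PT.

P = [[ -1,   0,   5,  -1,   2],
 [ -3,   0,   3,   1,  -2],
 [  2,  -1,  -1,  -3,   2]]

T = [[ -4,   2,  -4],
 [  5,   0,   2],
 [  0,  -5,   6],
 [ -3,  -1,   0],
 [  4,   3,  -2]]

First compute PT:
[[ 15, -20,  30],
 [  1, -28,  34],
 [  4,  18, -20]]
Now row reduce the product.
R2 ← R2 − (1/15)·R1: [0, -80/3, 32]
R3 ← R3 − (4/15)·R1: [0, 70/3, -28]
R3 ← R3 + (7/8)·R2: [0, 0, 0]
2 nonzero rows, so rank(PT) = 2.

2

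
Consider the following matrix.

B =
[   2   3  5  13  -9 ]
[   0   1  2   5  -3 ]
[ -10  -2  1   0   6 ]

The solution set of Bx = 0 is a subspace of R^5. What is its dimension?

3

Row reduce to echelon form.
R3 ← R3 + (5)·R1: [0, 13, 26, 65, -39]
R3 ← R3 − (13)·R2: [0, 0, 0, 0, 0]
2 nonzero rows, so rank(B) = 2.
B has 5 columns; by rank–nullity, nullity = 5 − 2 = 3.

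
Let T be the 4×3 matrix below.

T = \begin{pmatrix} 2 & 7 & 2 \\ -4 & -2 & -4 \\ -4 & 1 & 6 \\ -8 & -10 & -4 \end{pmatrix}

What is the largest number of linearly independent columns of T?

Row reduce to echelon form.
R2 ← R2 + (2)·R1: [0, 12, 0]
R3 ← R3 + (2)·R1: [0, 15, 10]
R4 ← R4 + (4)·R1: [0, 18, 4]
R3 ← R3 − (5/4)·R2: [0, 0, 10]
R4 ← R4 − (3/2)·R2: [0, 0, 4]
R4 ← R4 − (2/5)·R3: [0, 0, 0]
Echelon form has 3 nonzero rows, so rank(T) = 3.
The rank gives the maximum number of linearly independent columns: 3.

3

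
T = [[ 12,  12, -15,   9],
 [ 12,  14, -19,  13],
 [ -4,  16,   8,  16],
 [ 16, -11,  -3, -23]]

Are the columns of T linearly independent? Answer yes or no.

Row reduce T to echelon form.
R2 ← R2 − R1: [0, 2, -4, 4]
R3 ← R3 + (1/3)·R1: [0, 20, 3, 19]
R4 ← R4 − (4/3)·R1: [0, -27, 17, -35]
R3 ← R3 − (10)·R2: [0, 0, 43, -21]
R4 ← R4 + (27/2)·R2: [0, 0, -37, 19]
R4 ← R4 + (37/43)·R3: [0, 0, 0, 40/43]
4 pivots among 4 columns.
Every column is a pivot column, so the columns are linearly independent.

yes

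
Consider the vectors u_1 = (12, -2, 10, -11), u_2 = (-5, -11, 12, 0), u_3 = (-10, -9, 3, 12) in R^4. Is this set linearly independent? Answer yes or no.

yes

Form the matrix with these vectors as rows and row reduce.
R2 ← R2 + (5/12)·R1: [0, -71/6, 97/6, -55/12]
R3 ← R3 + (5/6)·R1: [0, -32/3, 34/3, 17/6]
R3 ← R3 − (64/71)·R2: [0, 0, -230/71, 989/142]
3 nonzero rows, so the 3 vectors span a space of dimension 3.
Since 3 = 3, the vectors are linearly independent.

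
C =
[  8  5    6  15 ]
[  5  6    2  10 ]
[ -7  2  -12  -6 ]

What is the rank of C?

Row reduce to echelon form.
R2 ← R2 − (5/8)·R1: [0, 23/8, -7/4, 5/8]
R3 ← R3 + (7/8)·R1: [0, 51/8, -27/4, 57/8]
R3 ← R3 − (51/23)·R2: [0, 0, -66/23, 132/23]
Echelon form has 3 nonzero rows, so rank(C) = 3.

3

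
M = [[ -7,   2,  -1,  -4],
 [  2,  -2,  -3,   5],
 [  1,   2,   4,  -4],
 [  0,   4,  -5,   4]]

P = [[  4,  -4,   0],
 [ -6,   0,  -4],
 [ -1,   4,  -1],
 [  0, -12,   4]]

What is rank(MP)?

3

First compute MP:
[[-39,  72, -23],
 [ 23, -80,  31],
 [-12,  60, -28],
 [-19, -68,   5]]
Now row reduce the product.
R2 ← R2 + (23/39)·R1: [0, -488/13, 680/39]
R3 ← R3 − (4/13)·R1: [0, 492/13, -272/13]
R4 ← R4 − (19/39)·R1: [0, -1340/13, 632/39]
R3 ← R3 + (123/122)·R2: [0, 0, -204/61]
R4 ← R4 − (335/122)·R2: [0, 0, -1932/61]
R4 ← R4 − (161/17)·R3: [0, 0, 0]
3 nonzero rows, so rank(MP) = 3.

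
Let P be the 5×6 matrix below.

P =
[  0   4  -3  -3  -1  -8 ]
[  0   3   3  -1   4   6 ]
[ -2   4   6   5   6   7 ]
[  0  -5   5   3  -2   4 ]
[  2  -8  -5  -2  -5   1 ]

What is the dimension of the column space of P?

5

Row reduce to echelon form.
Swap R1 ↔ R3
R5 ← R5 + R1: [0, -4, 1, 3, 1, 8]
R3 ← R3 − (4/3)·R2: [0, 0, -7, -5/3, -19/3, -16]
R4 ← R4 + (5/3)·R2: [0, 0, 10, 4/3, 14/3, 14]
R5 ← R5 + (4/3)·R2: [0, 0, 5, 5/3, 19/3, 16]
R4 ← R4 + (10/7)·R3: [0, 0, 0, -22/21, -92/21, -62/7]
R5 ← R5 + (5/7)·R3: [0, 0, 0, 10/21, 38/21, 32/7]
R5 ← R5 + (5/11)·R4: [0, 0, 0, 0, -2/11, 6/11]
Echelon form has 5 nonzero rows, so rank(P) = 5.
The column space has dimension equal to the rank: 5.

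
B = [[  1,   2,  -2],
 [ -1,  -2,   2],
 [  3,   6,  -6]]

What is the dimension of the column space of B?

Row reduce to echelon form.
R2 ← R2 + R1: [0, 0, 0]
R3 ← R3 − (3)·R1: [0, 0, 0]
Echelon form has 1 nonzero row, so rank(B) = 1.
The column space has dimension equal to the rank: 1.

1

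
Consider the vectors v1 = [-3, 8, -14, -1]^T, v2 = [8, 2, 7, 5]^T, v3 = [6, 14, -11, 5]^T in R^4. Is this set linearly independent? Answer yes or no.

Form the matrix with these vectors as rows and row reduce.
R2 ← R2 + (8/3)·R1: [0, 70/3, -91/3, 7/3]
R3 ← R3 + (2)·R1: [0, 30, -39, 3]
R3 ← R3 − (9/7)·R2: [0, 0, 0, 0]
2 nonzero rows, so the 3 vectors span a space of dimension 2.
Since 2 < 3, the vectors are linearly dependent.

no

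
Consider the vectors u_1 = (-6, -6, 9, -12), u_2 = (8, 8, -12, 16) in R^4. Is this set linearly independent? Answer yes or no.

Form the matrix with these vectors as rows and row reduce.
R2 ← R2 + (4/3)·R1: [0, 0, 0, 0]
1 nonzero row, so the 2 vectors span a space of dimension 1.
Since 1 < 2, the vectors are linearly dependent.

no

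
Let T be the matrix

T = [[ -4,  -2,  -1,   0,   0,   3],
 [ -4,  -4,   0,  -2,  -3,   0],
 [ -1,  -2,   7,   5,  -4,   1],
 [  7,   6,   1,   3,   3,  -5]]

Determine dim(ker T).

2

Row reduce to echelon form.
R2 ← R2 − R1: [0, -2, 1, -2, -3, -3]
R3 ← R3 − (1/4)·R1: [0, -3/2, 29/4, 5, -4, 1/4]
R4 ← R4 + (7/4)·R1: [0, 5/2, -3/4, 3, 3, 1/4]
R3 ← R3 − (3/4)·R2: [0, 0, 13/2, 13/2, -7/4, 5/2]
R4 ← R4 + (5/4)·R2: [0, 0, 1/2, 1/2, -3/4, -7/2]
R4 ← R4 − (1/13)·R3: [0, 0, 0, 0, -8/13, -48/13]
4 nonzero rows, so rank(T) = 4.
T has 6 columns; by rank–nullity, nullity = 6 − 4 = 2.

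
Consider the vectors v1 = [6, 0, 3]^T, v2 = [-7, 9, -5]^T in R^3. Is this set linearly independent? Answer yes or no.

yes

Form the matrix with these vectors as rows and row reduce.
R2 ← R2 + (7/6)·R1: [0, 9, -3/2]
2 nonzero rows, so the 2 vectors span a space of dimension 2.
Since 2 = 2, the vectors are linearly independent.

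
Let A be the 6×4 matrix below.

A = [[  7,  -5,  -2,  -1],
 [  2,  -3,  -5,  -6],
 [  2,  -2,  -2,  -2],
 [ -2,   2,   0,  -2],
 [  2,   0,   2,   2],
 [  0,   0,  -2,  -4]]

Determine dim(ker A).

1

Row reduce to echelon form.
R2 ← R2 − (2/7)·R1: [0, -11/7, -31/7, -40/7]
R3 ← R3 − (2/7)·R1: [0, -4/7, -10/7, -12/7]
R4 ← R4 + (2/7)·R1: [0, 4/7, -4/7, -16/7]
R5 ← R5 − (2/7)·R1: [0, 10/7, 18/7, 16/7]
R3 ← R3 − (4/11)·R2: [0, 0, 2/11, 4/11]
R4 ← R4 + (4/11)·R2: [0, 0, -24/11, -48/11]
R5 ← R5 + (10/11)·R2: [0, 0, -16/11, -32/11]
R4 ← R4 + (12)·R3: [0, 0, 0, 0]
R5 ← R5 + (8)·R3: [0, 0, 0, 0]
R6 ← R6 + (11)·R3: [0, 0, 0, 0]
3 nonzero rows, so rank(A) = 3.
A has 4 columns; by rank–nullity, nullity = 4 − 3 = 1.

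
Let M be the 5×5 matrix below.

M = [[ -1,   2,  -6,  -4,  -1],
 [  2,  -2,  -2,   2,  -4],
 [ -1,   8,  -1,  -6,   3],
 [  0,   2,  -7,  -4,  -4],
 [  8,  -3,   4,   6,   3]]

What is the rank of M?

5

Row reduce to echelon form.
R2 ← R2 + (2)·R1: [0, 2, -14, -6, -6]
R3 ← R3 − R1: [0, 6, 5, -2, 4]
R5 ← R5 + (8)·R1: [0, 13, -44, -26, -5]
R3 ← R3 − (3)·R2: [0, 0, 47, 16, 22]
R4 ← R4 − R2: [0, 0, 7, 2, 2]
R5 ← R5 − (13/2)·R2: [0, 0, 47, 13, 34]
R4 ← R4 − (7/47)·R3: [0, 0, 0, -18/47, -60/47]
R5 ← R5 − R3: [0, 0, 0, -3, 12]
R5 ← R5 − (47/6)·R4: [0, 0, 0, 0, 22]
Echelon form has 5 nonzero rows, so rank(M) = 5.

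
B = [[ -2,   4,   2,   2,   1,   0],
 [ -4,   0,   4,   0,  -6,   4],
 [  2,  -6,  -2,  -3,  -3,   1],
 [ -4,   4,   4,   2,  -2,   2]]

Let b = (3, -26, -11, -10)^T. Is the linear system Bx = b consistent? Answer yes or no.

yes

Row reduce the augmented matrix [B | b].
R2 ← R2 − (2)·R1: [0, -8, 0, -4, -8, 4, -32]
R3 ← R3 + R1: [0, -2, 0, -1, -2, 1, -8]
R4 ← R4 − (2)·R1: [0, -4, 0, -2, -4, 2, -16]
R3 ← R3 − (1/4)·R2: [0, 0, 0, 0, 0, 0, 0]
R4 ← R4 − (1/2)·R2: [0, 0, 0, 0, 0, 0, 0]
The echelon form has 2 nonzero rows, and every pivot lies in the first 6 columns, so rank(B) = rank([B|b]) = 2.
The system is consistent.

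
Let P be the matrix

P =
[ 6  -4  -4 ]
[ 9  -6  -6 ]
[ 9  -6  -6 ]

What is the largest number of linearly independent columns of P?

Row reduce to echelon form.
R2 ← R2 − (3/2)·R1: [0, 0, 0]
R3 ← R3 − (3/2)·R1: [0, 0, 0]
Echelon form has 1 nonzero row, so rank(P) = 1.
The rank gives the maximum number of linearly independent columns: 1.

1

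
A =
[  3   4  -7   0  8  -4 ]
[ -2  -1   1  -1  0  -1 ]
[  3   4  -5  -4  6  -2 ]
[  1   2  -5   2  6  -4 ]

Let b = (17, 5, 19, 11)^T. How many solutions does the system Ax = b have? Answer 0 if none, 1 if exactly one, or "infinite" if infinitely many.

infinite

Row reduce the augmented matrix [A | b].
R2 ← R2 + (2/3)·R1: [0, 5/3, -11/3, -1, 16/3, -11/3, 49/3]
R3 ← R3 − R1: [0, 0, 2, -4, -2, 2, 2]
R4 ← R4 − (1/3)·R1: [0, 2/3, -8/3, 2, 10/3, -8/3, 16/3]
R4 ← R4 − (2/5)·R2: [0, 0, -6/5, 12/5, 6/5, -6/5, -6/5]
R4 ← R4 + (3/5)·R3: [0, 0, 0, 0, 0, 0, 0]
The echelon form has 3 nonzero rows, and every pivot lies in the first 6 columns, so rank(A) = rank([A|b]) = 3.
The system is consistent.
rank = 3 < 6 unknowns, so there are infinitely many solutions.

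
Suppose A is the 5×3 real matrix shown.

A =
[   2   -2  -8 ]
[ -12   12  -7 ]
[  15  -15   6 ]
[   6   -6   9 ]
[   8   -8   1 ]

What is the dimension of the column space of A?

Row reduce to echelon form.
R2 ← R2 + (6)·R1: [0, 0, -55]
R3 ← R3 − (15/2)·R1: [0, 0, 66]
R4 ← R4 − (3)·R1: [0, 0, 33]
R5 ← R5 − (4)·R1: [0, 0, 33]
R3 ← R3 + (6/5)·R2: [0, 0, 0]
R4 ← R4 + (3/5)·R2: [0, 0, 0]
R5 ← R5 + (3/5)·R2: [0, 0, 0]
Echelon form has 2 nonzero rows, so rank(A) = 2.
The column space has dimension equal to the rank: 2.

2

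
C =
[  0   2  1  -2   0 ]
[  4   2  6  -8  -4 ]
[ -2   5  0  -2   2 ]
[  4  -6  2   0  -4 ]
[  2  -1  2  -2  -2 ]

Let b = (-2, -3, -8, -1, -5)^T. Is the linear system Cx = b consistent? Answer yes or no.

Row reduce the augmented matrix [C | b].
Swap R1 ↔ R2
R3 ← R3 + (1/2)·R1: [0, 6, 3, -6, 0, -19/2]
R4 ← R4 − R1: [0, -8, -4, 8, 0, 2]
R5 ← R5 − (1/2)·R1: [0, -2, -1, 2, 0, -7/2]
R3 ← R3 − (3)·R2: [0, 0, 0, 0, 0, -7/2]
R4 ← R4 + (4)·R2: [0, 0, 0, 0, 0, -6]
R5 ← R5 + R2: [0, 0, 0, 0, 0, -11/2]
R4 ← R4 − (12/7)·R3: [0, 0, 0, 0, 0, 0]
R5 ← R5 − (11/7)·R3: [0, 0, 0, 0, 0, 0]
The echelon form has 3 nonzero rows; the last pivot sits in the augmented column, so rank(C) = 2 but rank([C|b]) = 3.
Since the ranks differ, the system is inconsistent.

no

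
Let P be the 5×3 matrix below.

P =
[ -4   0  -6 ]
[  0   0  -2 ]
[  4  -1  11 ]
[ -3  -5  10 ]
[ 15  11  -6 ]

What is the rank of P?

Row reduce to echelon form.
R3 ← R3 + R1: [0, -1, 5]
R4 ← R4 − (3/4)·R1: [0, -5, 29/2]
R5 ← R5 + (15/4)·R1: [0, 11, -57/2]
Swap R2 ↔ R3
R4 ← R4 − (5)·R2: [0, 0, -21/2]
R5 ← R5 + (11)·R2: [0, 0, 53/2]
R4 ← R4 − (21/4)·R3: [0, 0, 0]
R5 ← R5 + (53/4)·R3: [0, 0, 0]
Echelon form has 3 nonzero rows, so rank(P) = 3.

3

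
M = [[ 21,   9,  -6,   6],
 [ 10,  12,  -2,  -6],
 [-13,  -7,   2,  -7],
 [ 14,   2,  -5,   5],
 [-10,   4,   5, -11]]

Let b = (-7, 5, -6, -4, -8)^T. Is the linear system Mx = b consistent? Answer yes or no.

Row reduce the augmented matrix [M | b].
R2 ← R2 − (10/21)·R1: [0, 54/7, 6/7, -62/7, 25/3]
R3 ← R3 + (13/21)·R1: [0, -10/7, -12/7, -23/7, -31/3]
R4 ← R4 − (2/3)·R1: [0, -4, -1, 1, 2/3]
R5 ← R5 + (10/21)·R1: [0, 58/7, 15/7, -57/7, -34/3]
R3 ← R3 + (5/27)·R2: [0, 0, -14/9, -133/27, -712/81]
R4 ← R4 + (14/27)·R2: [0, 0, -5/9, -97/27, 404/81]
R5 ← R5 − (29/27)·R2: [0, 0, 11/9, 37/27, -1643/81]
R4 ← R4 − (5/14)·R3: [0, 0, 0, -11/6, 512/63]
R5 ← R5 + (11/14)·R3: [0, 0, 0, -5/2, -571/21]
R5 ← R5 − (15/11)·R4: [0, 0, 0, 0, -421/11]
The echelon form has 5 nonzero rows; the last pivot sits in the augmented column, so rank(M) = 4 but rank([M|b]) = 5.
Since the ranks differ, the system is inconsistent.

no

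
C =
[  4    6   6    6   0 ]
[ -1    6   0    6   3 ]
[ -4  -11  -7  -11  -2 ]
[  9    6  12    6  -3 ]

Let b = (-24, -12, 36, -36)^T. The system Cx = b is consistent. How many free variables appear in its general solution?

Row reduce the augmented matrix [C | b].
R2 ← R2 + (1/4)·R1: [0, 15/2, 3/2, 15/2, 3, -18]
R3 ← R3 + R1: [0, -5, -1, -5, -2, 12]
R4 ← R4 − (9/4)·R1: [0, -15/2, -3/2, -15/2, -3, 18]
R3 ← R3 + (2/3)·R2: [0, 0, 0, 0, 0, 0]
R4 ← R4 + R2: [0, 0, 0, 0, 0, 0]
The echelon form has 2 nonzero rows, and every pivot lies in the first 5 columns, so rank(C) = rank([C|b]) = 2.
The system is consistent.
Free variables = (unknowns) − (rank) = 5 − 2 = 3.

3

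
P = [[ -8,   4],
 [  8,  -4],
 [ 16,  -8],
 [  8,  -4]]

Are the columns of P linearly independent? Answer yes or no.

Row reduce P to echelon form.
R2 ← R2 + R1: [0, 0]
R3 ← R3 + (2)·R1: [0, 0]
R4 ← R4 + R1: [0, 0]
1 pivot among 2 columns.
Only 1 < 2 pivot columns, so the columns are linearly dependent.

no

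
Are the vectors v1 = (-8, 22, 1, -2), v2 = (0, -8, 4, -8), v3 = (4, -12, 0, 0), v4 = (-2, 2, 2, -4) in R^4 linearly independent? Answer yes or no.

no

Form the matrix with these vectors as rows and row reduce.
R3 ← R3 + (1/2)·R1: [0, -1, 1/2, -1]
R4 ← R4 − (1/4)·R1: [0, -7/2, 7/4, -7/2]
R3 ← R3 − (1/8)·R2: [0, 0, 0, 0]
R4 ← R4 − (7/16)·R2: [0, 0, 0, 0]
2 nonzero rows, so the 4 vectors span a space of dimension 2.
Since 2 < 4, the vectors are linearly dependent.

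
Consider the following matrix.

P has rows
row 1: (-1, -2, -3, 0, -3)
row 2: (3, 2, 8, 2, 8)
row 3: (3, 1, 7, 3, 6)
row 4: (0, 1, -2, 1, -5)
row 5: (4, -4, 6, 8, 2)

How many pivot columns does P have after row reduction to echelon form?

3

Row reduce to echelon form.
R2 ← R2 + (3)·R1: [0, -4, -1, 2, -1]
R3 ← R3 + (3)·R1: [0, -5, -2, 3, -3]
R5 ← R5 + (4)·R1: [0, -12, -6, 8, -10]
R3 ← R3 − (5/4)·R2: [0, 0, -3/4, 1/2, -7/4]
R4 ← R4 + (1/4)·R2: [0, 0, -9/4, 3/2, -21/4]
R5 ← R5 − (3)·R2: [0, 0, -3, 2, -7]
R4 ← R4 − (3)·R3: [0, 0, 0, 0, 0]
R5 ← R5 − (4)·R3: [0, 0, 0, 0, 0]
Echelon form has 3 nonzero rows, so rank(P) = 3.
Each nonzero row contributes one pivot column: 3 pivot columns.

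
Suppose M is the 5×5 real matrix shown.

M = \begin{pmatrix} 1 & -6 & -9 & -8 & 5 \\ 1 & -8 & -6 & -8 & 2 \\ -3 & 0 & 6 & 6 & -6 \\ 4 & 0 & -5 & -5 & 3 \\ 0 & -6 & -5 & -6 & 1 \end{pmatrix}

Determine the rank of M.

5

Row reduce to echelon form.
R2 ← R2 − R1: [0, -2, 3, 0, -3]
R3 ← R3 + (3)·R1: [0, -18, -21, -18, 9]
R4 ← R4 − (4)·R1: [0, 24, 31, 27, -17]
R3 ← R3 − (9)·R2: [0, 0, -48, -18, 36]
R4 ← R4 + (12)·R2: [0, 0, 67, 27, -53]
R5 ← R5 − (3)·R2: [0, 0, -14, -6, 10]
R4 ← R4 + (67/48)·R3: [0, 0, 0, 15/8, -11/4]
R5 ← R5 − (7/24)·R3: [0, 0, 0, -3/4, -1/2]
R5 ← R5 + (2/5)·R4: [0, 0, 0, 0, -8/5]
Echelon form has 5 nonzero rows, so rank(M) = 5.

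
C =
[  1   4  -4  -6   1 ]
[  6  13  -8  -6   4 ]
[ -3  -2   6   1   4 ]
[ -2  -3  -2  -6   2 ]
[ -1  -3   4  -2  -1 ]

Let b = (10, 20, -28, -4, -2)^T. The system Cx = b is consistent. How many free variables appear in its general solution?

0

Row reduce the augmented matrix [C | b].
R2 ← R2 − (6)·R1: [0, -11, 16, 30, -2, -40]
R3 ← R3 + (3)·R1: [0, 10, -6, -17, 7, 2]
R4 ← R4 + (2)·R1: [0, 5, -10, -18, 4, 16]
R5 ← R5 + R1: [0, 1, 0, -8, 0, 8]
R3 ← R3 + (10/11)·R2: [0, 0, 94/11, 113/11, 57/11, -378/11]
R4 ← R4 + (5/11)·R2: [0, 0, -30/11, -48/11, 34/11, -24/11]
R5 ← R5 + (1/11)·R2: [0, 0, 16/11, -58/11, -2/11, 48/11]
R4 ← R4 + (15/47)·R3: [0, 0, 0, -51/47, 223/47, -618/47]
R5 ← R5 − (8/47)·R3: [0, 0, 0, -330/47, -50/47, 480/47]
R5 ← R5 − (110/17)·R4: [0, 0, 0, 0, -540/17, 1620/17]
The echelon form has 5 nonzero rows, and every pivot lies in the first 5 columns, so rank(C) = rank([C|b]) = 5.
The system is consistent.
Free variables = (unknowns) − (rank) = 5 − 5 = 0.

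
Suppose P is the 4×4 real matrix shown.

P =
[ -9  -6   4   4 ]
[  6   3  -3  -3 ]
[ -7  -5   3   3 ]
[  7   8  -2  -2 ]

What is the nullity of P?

Row reduce to echelon form.
R2 ← R2 + (2/3)·R1: [0, -1, -1/3, -1/3]
R3 ← R3 − (7/9)·R1: [0, -1/3, -1/9, -1/9]
R4 ← R4 + (7/9)·R1: [0, 10/3, 10/9, 10/9]
R3 ← R3 − (1/3)·R2: [0, 0, 0, 0]
R4 ← R4 + (10/3)·R2: [0, 0, 0, 0]
2 nonzero rows, so rank(P) = 2.
P has 4 columns; by rank–nullity, nullity = 4 − 2 = 2.

2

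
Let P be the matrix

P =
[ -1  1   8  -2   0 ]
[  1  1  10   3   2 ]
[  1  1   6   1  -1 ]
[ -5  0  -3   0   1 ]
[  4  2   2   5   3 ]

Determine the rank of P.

Row reduce to echelon form.
R2 ← R2 + R1: [0, 2, 18, 1, 2]
R3 ← R3 + R1: [0, 2, 14, -1, -1]
R4 ← R4 − (5)·R1: [0, -5, -43, 10, 1]
R5 ← R5 + (4)·R1: [0, 6, 34, -3, 3]
R3 ← R3 − R2: [0, 0, -4, -2, -3]
R4 ← R4 + (5/2)·R2: [0, 0, 2, 25/2, 6]
R5 ← R5 − (3)·R2: [0, 0, -20, -6, -3]
R4 ← R4 + (1/2)·R3: [0, 0, 0, 23/2, 9/2]
R5 ← R5 − (5)·R3: [0, 0, 0, 4, 12]
R5 ← R5 − (8/23)·R4: [0, 0, 0, 0, 240/23]
Echelon form has 5 nonzero rows, so rank(P) = 5.

5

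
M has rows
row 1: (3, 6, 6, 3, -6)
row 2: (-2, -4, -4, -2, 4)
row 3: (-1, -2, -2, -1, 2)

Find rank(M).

Row reduce to echelon form.
R2 ← R2 + (2/3)·R1: [0, 0, 0, 0, 0]
R3 ← R3 + (1/3)·R1: [0, 0, 0, 0, 0]
Echelon form has 1 nonzero row, so rank(M) = 1.

1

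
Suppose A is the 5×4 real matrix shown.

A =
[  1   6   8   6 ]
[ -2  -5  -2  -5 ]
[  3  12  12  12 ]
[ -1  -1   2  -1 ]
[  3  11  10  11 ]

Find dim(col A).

Row reduce to echelon form.
R2 ← R2 + (2)·R1: [0, 7, 14, 7]
R3 ← R3 − (3)·R1: [0, -6, -12, -6]
R4 ← R4 + R1: [0, 5, 10, 5]
R5 ← R5 − (3)·R1: [0, -7, -14, -7]
R3 ← R3 + (6/7)·R2: [0, 0, 0, 0]
R4 ← R4 − (5/7)·R2: [0, 0, 0, 0]
R5 ← R5 + R2: [0, 0, 0, 0]
Echelon form has 2 nonzero rows, so rank(A) = 2.
The column space has dimension equal to the rank: 2.

2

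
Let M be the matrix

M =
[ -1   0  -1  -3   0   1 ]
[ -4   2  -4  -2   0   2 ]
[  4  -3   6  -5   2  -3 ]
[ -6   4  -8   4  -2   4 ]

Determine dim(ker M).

3

Row reduce to echelon form.
R2 ← R2 − (4)·R1: [0, 2, 0, 10, 0, -2]
R3 ← R3 + (4)·R1: [0, -3, 2, -17, 2, 1]
R4 ← R4 − (6)·R1: [0, 4, -2, 22, -2, -2]
R3 ← R3 + (3/2)·R2: [0, 0, 2, -2, 2, -2]
R4 ← R4 − (2)·R2: [0, 0, -2, 2, -2, 2]
R4 ← R4 + R3: [0, 0, 0, 0, 0, 0]
3 nonzero rows, so rank(M) = 3.
M has 6 columns; by rank–nullity, nullity = 6 − 3 = 3.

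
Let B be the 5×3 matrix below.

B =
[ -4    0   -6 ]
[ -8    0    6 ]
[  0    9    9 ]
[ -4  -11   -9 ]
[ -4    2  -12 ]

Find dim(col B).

3

Row reduce to echelon form.
R2 ← R2 − (2)·R1: [0, 0, 18]
R4 ← R4 − R1: [0, -11, -3]
R5 ← R5 − R1: [0, 2, -6]
Swap R2 ↔ R3
R4 ← R4 + (11/9)·R2: [0, 0, 8]
R5 ← R5 − (2/9)·R2: [0, 0, -8]
R4 ← R4 − (4/9)·R3: [0, 0, 0]
R5 ← R5 + (4/9)·R3: [0, 0, 0]
Echelon form has 3 nonzero rows, so rank(B) = 3.
The column space has dimension equal to the rank: 3.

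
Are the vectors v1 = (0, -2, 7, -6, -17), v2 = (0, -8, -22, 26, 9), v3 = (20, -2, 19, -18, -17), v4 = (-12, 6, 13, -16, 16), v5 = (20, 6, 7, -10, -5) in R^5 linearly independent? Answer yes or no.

Form the matrix with these vectors as rows and row reduce.
Swap R1 ↔ R3
R4 ← R4 + (3/5)·R1: [0, 24/5, 122/5, -134/5, 29/5]
R5 ← R5 − R1: [0, 8, -12, 8, 12]
R3 ← R3 − (1/4)·R2: [0, 0, 25/2, -25/2, -77/4]
R4 ← R4 + (3/5)·R2: [0, 0, 56/5, -56/5, 56/5]
R5 ← R5 + R2: [0, 0, -34, 34, 21]
R4 ← R4 − (112/125)·R3: [0, 0, 0, 0, 3556/125]
R5 ← R5 + (68/25)·R3: [0, 0, 0, 0, -784/25]
R5 ← R5 + (140/127)·R4: [0, 0, 0, 0, 0]
4 nonzero rows, so the 5 vectors span a space of dimension 4.
Since 4 < 5, the vectors are linearly dependent.

no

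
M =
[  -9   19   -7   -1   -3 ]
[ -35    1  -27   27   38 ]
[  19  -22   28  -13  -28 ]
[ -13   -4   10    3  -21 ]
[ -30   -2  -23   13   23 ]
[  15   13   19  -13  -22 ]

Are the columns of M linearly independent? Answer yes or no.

Row reduce M to echelon form.
R2 ← R2 − (35/9)·R1: [0, -656/9, 2/9, 278/9, 149/3]
R3 ← R3 + (19/9)·R1: [0, 163/9, 119/9, -136/9, -103/3]
R4 ← R4 − (13/9)·R1: [0, -283/9, 181/9, 40/9, -50/3]
R5 ← R5 − (10/3)·R1: [0, -196/3, 1/3, 49/3, 33]
R6 ← R6 + (5/3)·R1: [0, 134/3, 22/3, -44/3, -27]
R3 ← R3 + (163/656)·R2: [0, 0, 4355/328, -2439/328, -14427/656]
R4 ← R4 − (283/656)·R2: [0, 0, 6565/328, -2913/328, -24989/656]
R5 ← R5 − (147/164)·R2: [0, 0, 11/82, -931/82, -1889/164]
R6 ← R6 + (201/328)·R2: [0, 0, 1225/164, 699/164, 1127/328]
R4 ← R4 − (101/67)·R3: [0, 0, 0, 156/67, -331/67]
R5 ← R5 − (44/4355)·R3: [0, 0, 0, -49118/4355, -98389/8710]
R6 ← R6 − (490/871)·R3: [0, 0, 0, 7356/871, 13769/871]
R5 ← R5 + (24559/5070)·R4: [0, 0, 0, 0, -17860/507]
R6 ← R6 − (613/169)·R4: [0, 0, 0, 0, 5700/169]
R6 ← R6 + (45/47)·R5: [0, 0, 0, 0, 0]
5 pivots among 5 columns.
Every column is a pivot column, so the columns are linearly independent.

yes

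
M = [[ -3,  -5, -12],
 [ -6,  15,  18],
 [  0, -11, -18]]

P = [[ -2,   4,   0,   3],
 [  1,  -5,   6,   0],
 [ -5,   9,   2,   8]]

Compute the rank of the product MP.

2

First compute MP:
[[ 61, -95, -54, -105],
 [-63,  63, 126, 126],
 [ 79, -107, -102, -144]]
Now row reduce the product.
R2 ← R2 + (63/61)·R1: [0, -2142/61, 4284/61, 1071/61]
R3 ← R3 − (79/61)·R1: [0, 978/61, -1956/61, -489/61]
R3 ← R3 + (163/357)·R2: [0, 0, 0, 0]
2 nonzero rows, so rank(MP) = 2.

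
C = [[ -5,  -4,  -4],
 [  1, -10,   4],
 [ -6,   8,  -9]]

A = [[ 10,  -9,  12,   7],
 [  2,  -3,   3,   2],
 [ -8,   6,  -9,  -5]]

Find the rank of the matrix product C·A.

First compute CA:
[[-26,  33, -36, -23],
 [-42,  45, -54, -33],
 [ 28, -24,  33,  19]]
Now row reduce the product.
R2 ← R2 − (21/13)·R1: [0, -108/13, 54/13, 54/13]
R3 ← R3 + (14/13)·R1: [0, 150/13, -75/13, -75/13]
R3 ← R3 + (25/18)·R2: [0, 0, 0, 0]
2 nonzero rows, so rank(CA) = 2.

2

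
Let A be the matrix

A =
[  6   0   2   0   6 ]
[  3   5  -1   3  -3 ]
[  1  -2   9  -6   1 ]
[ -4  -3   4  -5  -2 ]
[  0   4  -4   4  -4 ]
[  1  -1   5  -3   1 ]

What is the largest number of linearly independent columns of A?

4

Row reduce to echelon form.
R2 ← R2 − (1/2)·R1: [0, 5, -2, 3, -6]
R3 ← R3 − (1/6)·R1: [0, -2, 26/3, -6, 0]
R4 ← R4 + (2/3)·R1: [0, -3, 16/3, -5, 2]
R6 ← R6 − (1/6)·R1: [0, -1, 14/3, -3, 0]
R3 ← R3 + (2/5)·R2: [0, 0, 118/15, -24/5, -12/5]
R4 ← R4 + (3/5)·R2: [0, 0, 62/15, -16/5, -8/5]
R5 ← R5 − (4/5)·R2: [0, 0, -12/5, 8/5, 4/5]
R6 ← R6 + (1/5)·R2: [0, 0, 64/15, -12/5, -6/5]
R4 ← R4 − (31/59)·R3: [0, 0, 0, -40/59, -20/59]
R5 ← R5 + (18/59)·R3: [0, 0, 0, 8/59, 4/59]
R6 ← R6 − (32/59)·R3: [0, 0, 0, 12/59, 6/59]
R5 ← R5 + (1/5)·R4: [0, 0, 0, 0, 0]
R6 ← R6 + (3/10)·R4: [0, 0, 0, 0, 0]
Echelon form has 4 nonzero rows, so rank(A) = 4.
The rank gives the maximum number of linearly independent columns: 4.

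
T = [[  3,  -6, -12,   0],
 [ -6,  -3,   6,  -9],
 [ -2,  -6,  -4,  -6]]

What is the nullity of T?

2

Row reduce to echelon form.
R2 ← R2 + (2)·R1: [0, -15, -18, -9]
R3 ← R3 + (2/3)·R1: [0, -10, -12, -6]
R3 ← R3 − (2/3)·R2: [0, 0, 0, 0]
2 nonzero rows, so rank(T) = 2.
T has 4 columns; by rank–nullity, nullity = 4 − 2 = 2.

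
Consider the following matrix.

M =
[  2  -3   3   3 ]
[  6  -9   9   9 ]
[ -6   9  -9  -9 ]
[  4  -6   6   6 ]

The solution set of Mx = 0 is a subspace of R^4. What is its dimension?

3

Row reduce to echelon form.
R2 ← R2 − (3)·R1: [0, 0, 0, 0]
R3 ← R3 + (3)·R1: [0, 0, 0, 0]
R4 ← R4 − (2)·R1: [0, 0, 0, 0]
1 nonzero row, so rank(M) = 1.
M has 4 columns; by rank–nullity, nullity = 4 − 1 = 3.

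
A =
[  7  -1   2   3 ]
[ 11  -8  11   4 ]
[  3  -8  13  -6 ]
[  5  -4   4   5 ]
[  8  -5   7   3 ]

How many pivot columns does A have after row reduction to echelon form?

Row reduce to echelon form.
R2 ← R2 − (11/7)·R1: [0, -45/7, 55/7, -5/7]
R3 ← R3 − (3/7)·R1: [0, -53/7, 85/7, -51/7]
R4 ← R4 − (5/7)·R1: [0, -23/7, 18/7, 20/7]
R5 ← R5 − (8/7)·R1: [0, -27/7, 33/7, -3/7]
R3 ← R3 − (53/45)·R2: [0, 0, 26/9, -58/9]
R4 ← R4 − (23/45)·R2: [0, 0, -13/9, 29/9]
R5 ← R5 − (3/5)·R2: [0, 0, 0, 0]
R4 ← R4 + (1/2)·R3: [0, 0, 0, 0]
Echelon form has 3 nonzero rows, so rank(A) = 3.
Each nonzero row contributes one pivot column: 3 pivot columns.

3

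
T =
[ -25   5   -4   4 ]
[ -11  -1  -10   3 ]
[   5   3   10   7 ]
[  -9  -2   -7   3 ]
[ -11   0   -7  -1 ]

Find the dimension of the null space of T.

0

Row reduce to echelon form.
R2 ← R2 − (11/25)·R1: [0, -16/5, -206/25, 31/25]
R3 ← R3 + (1/5)·R1: [0, 4, 46/5, 39/5]
R4 ← R4 − (9/25)·R1: [0, -19/5, -139/25, 39/25]
R5 ← R5 − (11/25)·R1: [0, -11/5, -131/25, -69/25]
R3 ← R3 + (5/4)·R2: [0, 0, -11/10, 187/20]
R4 ← R4 − (19/16)·R2: [0, 0, 169/40, 7/80]
R5 ← R5 − (11/16)·R2: [0, 0, 17/40, -289/80]
R4 ← R4 + (169/44)·R3: [0, 0, 0, 36]
R5 ← R5 + (17/44)·R3: [0, 0, 0, 0]
4 nonzero rows, so rank(T) = 4.
T has 4 columns; by rank–nullity, nullity = 4 − 4 = 0.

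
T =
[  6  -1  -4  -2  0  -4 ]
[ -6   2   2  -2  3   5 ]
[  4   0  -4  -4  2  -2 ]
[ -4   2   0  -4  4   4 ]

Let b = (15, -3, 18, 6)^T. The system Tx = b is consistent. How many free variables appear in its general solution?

Row reduce the augmented matrix [T | b].
R2 ← R2 + R1: [0, 1, -2, -4, 3, 1, 12]
R3 ← R3 − (2/3)·R1: [0, 2/3, -4/3, -8/3, 2, 2/3, 8]
R4 ← R4 + (2/3)·R1: [0, 4/3, -8/3, -16/3, 4, 4/3, 16]
R3 ← R3 − (2/3)·R2: [0, 0, 0, 0, 0, 0, 0]
R4 ← R4 − (4/3)·R2: [0, 0, 0, 0, 0, 0, 0]
The echelon form has 2 nonzero rows, and every pivot lies in the first 6 columns, so rank(T) = rank([T|b]) = 2.
The system is consistent.
Free variables = (unknowns) − (rank) = 6 − 2 = 4.

4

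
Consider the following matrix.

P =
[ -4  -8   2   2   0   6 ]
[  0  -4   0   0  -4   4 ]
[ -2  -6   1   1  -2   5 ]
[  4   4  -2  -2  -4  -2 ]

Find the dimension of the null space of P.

Row reduce to echelon form.
R3 ← R3 − (1/2)·R1: [0, -2, 0, 0, -2, 2]
R4 ← R4 + R1: [0, -4, 0, 0, -4, 4]
R3 ← R3 − (1/2)·R2: [0, 0, 0, 0, 0, 0]
R4 ← R4 − R2: [0, 0, 0, 0, 0, 0]
2 nonzero rows, so rank(P) = 2.
P has 6 columns; by rank–nullity, nullity = 6 − 2 = 4.

4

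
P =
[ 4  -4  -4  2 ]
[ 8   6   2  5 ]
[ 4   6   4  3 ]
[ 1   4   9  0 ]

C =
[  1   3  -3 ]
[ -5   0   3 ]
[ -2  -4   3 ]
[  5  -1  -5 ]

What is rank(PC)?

First compute PC:
[[ 42,  26, -46],
 [ -1,  11, -25],
 [-19,  -7,   3],
 [-37, -33,  36]]
Now row reduce the product.
R2 ← R2 + (1/42)·R1: [0, 244/21, -548/21]
R3 ← R3 + (19/42)·R1: [0, 100/21, -374/21]
R4 ← R4 + (37/42)·R1: [0, -212/21, -95/21]
R3 ← R3 − (25/61)·R2: [0, 0, -434/61]
R4 ← R4 + (53/61)·R2: [0, 0, -1659/61]
R4 ← R4 − (237/62)·R3: [0, 0, 0]
3 nonzero rows, so rank(PC) = 3.

3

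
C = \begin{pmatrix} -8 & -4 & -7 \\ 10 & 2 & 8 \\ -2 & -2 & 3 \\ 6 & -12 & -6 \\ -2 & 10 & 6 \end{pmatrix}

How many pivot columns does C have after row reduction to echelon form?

Row reduce to echelon form.
R2 ← R2 + (5/4)·R1: [0, -3, -3/4]
R3 ← R3 − (1/4)·R1: [0, -1, 19/4]
R4 ← R4 + (3/4)·R1: [0, -15, -45/4]
R5 ← R5 − (1/4)·R1: [0, 11, 31/4]
R3 ← R3 − (1/3)·R2: [0, 0, 5]
R4 ← R4 − (5)·R2: [0, 0, -15/2]
R5 ← R5 + (11/3)·R2: [0, 0, 5]
R4 ← R4 + (3/2)·R3: [0, 0, 0]
R5 ← R5 − R3: [0, 0, 0]
Echelon form has 3 nonzero rows, so rank(C) = 3.
Each nonzero row contributes one pivot column: 3 pivot columns.

3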